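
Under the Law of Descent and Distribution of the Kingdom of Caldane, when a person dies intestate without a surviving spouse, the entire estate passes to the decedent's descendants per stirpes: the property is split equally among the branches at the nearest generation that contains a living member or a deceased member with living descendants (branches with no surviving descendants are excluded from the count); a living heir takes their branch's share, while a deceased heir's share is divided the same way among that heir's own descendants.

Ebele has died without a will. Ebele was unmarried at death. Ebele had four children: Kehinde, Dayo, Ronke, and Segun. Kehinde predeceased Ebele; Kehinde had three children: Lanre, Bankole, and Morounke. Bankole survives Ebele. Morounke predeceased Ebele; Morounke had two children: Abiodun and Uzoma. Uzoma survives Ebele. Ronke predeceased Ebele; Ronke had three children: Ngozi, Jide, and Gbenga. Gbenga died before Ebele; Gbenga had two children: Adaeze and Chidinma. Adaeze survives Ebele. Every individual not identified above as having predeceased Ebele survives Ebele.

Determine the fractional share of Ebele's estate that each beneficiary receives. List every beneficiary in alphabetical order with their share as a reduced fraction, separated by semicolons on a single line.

Abiodun 1/24; Adaeze 1/24; Bankole 1/12; Chidinma 1/24; Dayo 1/4; Jide 1/12; Lanre 1/12; Ngozi 1/12; Segun 1/4; Uzoma 1/24

There is no surviving spouse, so the entire estate passes to Ebele's descendants per stirpes.
The estate is divided into 4 equal shares of 1/4 among Kehinde, Dayo, Ronke, Segun.
Kehinde predeceased; the 1/4 allotted to Kehinde's branch passes to Kehinde's issue by representation.
The 1/4 is divided into 3 equal shares of 1/12 among Lanre, Bankole, Morounke.
Lanre is living and takes 1/12.
Bankole is living and takes 1/12.
Morounke predeceased; the 1/12 allotted to Morounke's branch passes to Morounke's issue by representation.
The 1/12 is divided into 2 equal shares of 1/24 among Abiodun, Uzoma.
Abiodun is living and takes 1/24.
Uzoma is living and takes 1/24.
Dayo is living and takes 1/4.
Ronke predeceased; the 1/4 allotted to Ronke's branch passes to Ronke's issue by representation.
The 1/4 is divided into 3 equal shares of 1/12 among Ngozi, Jide, Gbenga.
Ngozi is living and takes 1/12.
Jide is living and takes 1/12.
Gbenga predeceased; the 1/12 allotted to Gbenga's branch passes to Gbenga's issue by representation.
The 1/12 is divided into 2 equal shares of 1/24 among Adaeze, Chidinma.
Adaeze is living and takes 1/24.
Chidinma is living and takes 1/24.
Segun is living and takes 1/4.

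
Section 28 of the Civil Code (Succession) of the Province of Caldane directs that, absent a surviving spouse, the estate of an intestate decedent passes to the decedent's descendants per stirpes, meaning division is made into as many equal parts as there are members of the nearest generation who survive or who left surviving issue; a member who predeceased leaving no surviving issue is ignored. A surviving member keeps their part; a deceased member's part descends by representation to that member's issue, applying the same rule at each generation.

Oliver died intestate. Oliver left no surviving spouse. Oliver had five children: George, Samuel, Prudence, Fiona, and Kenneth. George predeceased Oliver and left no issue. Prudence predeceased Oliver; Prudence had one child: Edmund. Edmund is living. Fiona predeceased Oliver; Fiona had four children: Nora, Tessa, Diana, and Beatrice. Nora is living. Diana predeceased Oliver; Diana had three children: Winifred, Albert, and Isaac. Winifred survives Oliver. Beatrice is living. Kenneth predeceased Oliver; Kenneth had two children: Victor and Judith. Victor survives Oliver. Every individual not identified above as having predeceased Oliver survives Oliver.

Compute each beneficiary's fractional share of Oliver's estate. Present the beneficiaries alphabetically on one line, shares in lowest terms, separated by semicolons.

There is no surviving spouse, so the entire estate passes to Oliver's descendants per stirpes.
George left no surviving issue, so that branch lapses and is disregarded.
The estate is divided into 4 equal shares of 1/4 among Samuel, Prudence, Fiona, Kenneth.
Samuel is living and takes 1/4.
Prudence predeceased; the 1/4 allotted to Prudence's branch passes to Prudence's issue by representation.
Edmund is the sole taker at this level and receives the full 1/4.
Fiona predeceased; the 1/4 allotted to Fiona's branch passes to Fiona's issue by representation.
The 1/4 is divided into 4 equal shares of 1/16 among Nora, Tessa, Diana, Beatrice.
Nora is living and takes 1/16.
Tessa is living and takes 1/16.
Diana predeceased; the 1/16 allotted to Diana's branch passes to Diana's issue by representation.
The 1/16 is divided into 3 equal shares of 1/48 among Winifred, Albert, Isaac.
Winifred is living and takes 1/48.
Albert is living and takes 1/48.
Isaac is living and takes 1/48.
Beatrice is living and takes 1/16.
Kenneth predeceased; the 1/4 allotted to Kenneth's branch passes to Kenneth's issue by representation.
The 1/4 is divided into 2 equal shares of 1/8 among Victor, Judith.
Victor is living and takes 1/8.
Judith is living and takes 1/8.

Albert 1/48; Beatrice 1/16; Edmund 1/4; Isaac 1/48; Judith 1/8; Nora 1/16; Samuel 1/4; Tessa 1/16; Victor 1/8; Winifred 1/48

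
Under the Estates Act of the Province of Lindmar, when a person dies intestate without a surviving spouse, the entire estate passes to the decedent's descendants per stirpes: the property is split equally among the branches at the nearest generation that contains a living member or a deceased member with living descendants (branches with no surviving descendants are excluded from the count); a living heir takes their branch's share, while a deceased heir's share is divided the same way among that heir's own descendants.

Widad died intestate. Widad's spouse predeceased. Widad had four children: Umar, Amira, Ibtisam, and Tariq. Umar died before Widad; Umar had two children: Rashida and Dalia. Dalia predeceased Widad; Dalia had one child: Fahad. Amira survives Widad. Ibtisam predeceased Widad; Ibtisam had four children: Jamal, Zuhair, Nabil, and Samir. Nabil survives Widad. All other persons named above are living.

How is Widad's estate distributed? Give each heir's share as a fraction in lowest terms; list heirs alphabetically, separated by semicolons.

Amira 1/4; Fahad 1/8; Jamal 1/16; Nabil 1/16; Rashida 1/8; Samir 1/16; Tariq 1/4; Zuhair 1/16

There is no surviving spouse, so the entire estate passes to Widad's descendants per stirpes.
The estate is divided into 4 equal shares of 1/4 among Umar, Amira, Ibtisam, Tariq.
Umar predeceased; the 1/4 allotted to Umar's branch passes to Umar's issue by representation.
The 1/4 is divided into 2 equal shares of 1/8 among Rashida, Dalia.
Rashida is living and takes 1/8.
Dalia predeceased; the 1/8 allotted to Dalia's branch passes to Dalia's issue by representation.
Fahad is the sole taker at this level and receives the full 1/8.
Amira is living and takes 1/4.
Ibtisam predeceased; the 1/4 allotted to Ibtisam's branch passes to Ibtisam's issue by representation.
The 1/4 is divided into 4 equal shares of 1/16 among Jamal, Zuhair, Nabil, Samir.
Jamal is living and takes 1/16.
Zuhair is living and takes 1/16.
Nabil is living and takes 1/16.
Samir is living and takes 1/16.
Tariq is living and takes 1/4.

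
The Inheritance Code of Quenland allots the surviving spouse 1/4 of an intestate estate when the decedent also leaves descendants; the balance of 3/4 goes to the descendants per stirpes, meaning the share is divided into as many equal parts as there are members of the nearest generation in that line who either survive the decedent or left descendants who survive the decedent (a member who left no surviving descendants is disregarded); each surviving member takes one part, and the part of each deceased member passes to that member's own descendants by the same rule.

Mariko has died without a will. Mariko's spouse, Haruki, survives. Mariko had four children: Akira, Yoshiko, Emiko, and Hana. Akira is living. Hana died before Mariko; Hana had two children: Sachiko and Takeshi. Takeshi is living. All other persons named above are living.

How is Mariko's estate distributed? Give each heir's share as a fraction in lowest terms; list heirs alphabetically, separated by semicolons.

Haruki, as surviving spouse, takes 1/4.
The remaining 3/4 passes to Mariko's descendants per stirpes.
The 3/4 is divided into 4 equal shares of 3/16 among Akira, Yoshiko, Emiko, Hana.
Akira is living and takes 3/16.
Yoshiko is living and takes 3/16.
Emiko is living and takes 3/16.
Hana predeceased; the 3/16 allotted to Hana's branch passes to Hana's issue by representation.
The 3/16 is divided into 2 equal shares of 3/32 among Sachiko, Takeshi.
Sachiko is living and takes 3/32.
Takeshi is living and takes 3/32.

Akira 3/16; Emiko 3/16; Haruki 1/4; Sachiko 3/32; Takeshi 3/32; Yoshiko 3/16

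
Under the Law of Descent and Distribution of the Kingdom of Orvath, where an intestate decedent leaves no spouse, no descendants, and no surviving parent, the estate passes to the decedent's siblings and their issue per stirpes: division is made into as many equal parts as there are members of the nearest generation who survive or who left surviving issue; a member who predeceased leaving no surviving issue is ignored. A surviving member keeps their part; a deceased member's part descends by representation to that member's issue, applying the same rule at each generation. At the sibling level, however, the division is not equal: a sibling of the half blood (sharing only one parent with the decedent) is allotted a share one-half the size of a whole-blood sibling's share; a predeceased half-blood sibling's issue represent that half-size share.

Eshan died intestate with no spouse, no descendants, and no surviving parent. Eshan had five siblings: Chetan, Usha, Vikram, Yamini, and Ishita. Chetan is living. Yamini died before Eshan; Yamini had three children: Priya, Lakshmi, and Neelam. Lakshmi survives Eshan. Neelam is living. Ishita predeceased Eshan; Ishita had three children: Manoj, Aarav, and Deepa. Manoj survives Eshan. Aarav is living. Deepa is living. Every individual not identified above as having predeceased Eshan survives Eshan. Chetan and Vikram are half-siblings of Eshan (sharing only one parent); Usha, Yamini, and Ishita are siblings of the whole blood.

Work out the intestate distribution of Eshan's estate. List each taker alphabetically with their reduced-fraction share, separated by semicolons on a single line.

No spouse, descendants, or parent survives, so the estate passes to Eshan's siblings per stirpes.
Half-blood siblings count for one-half the weight of whole-blood siblings at the initial division.
Dividing 1 in proportion to weights (total weight 4): Chetan (weight 1/2) → 1/8; Usha (weight 1) → 1/4; Vikram (weight 1/2) → 1/8; Yamini (weight 1) → 1/4; Ishita (weight 1) → 1/4.
Chetan is living and takes 1/8.
Usha is living and takes 1/4.
Vikram is living and takes 1/8.
Yamini predeceased; the 1/4 allotted to Yamini's branch passes to Yamini's issue by representation.
The 1/4 is divided into 3 equal shares of 1/12 among Priya, Lakshmi, Neelam.
Priya is living and takes 1/12.
Lakshmi is living and takes 1/12.
Neelam is living and takes 1/12.
Ishita predeceased; the 1/4 allotted to Ishita's branch passes to Ishita's issue by representation.
The 1/4 is divided into 3 equal shares of 1/12 among Manoj, Aarav, Deepa.
Manoj is living and takes 1/12.
Aarav is living and takes 1/12.
Deepa is living and takes 1/12.

Aarav 1/12; Chetan 1/8; Deepa 1/12; Lakshmi 1/12; Manoj 1/12; Neelam 1/12; Priya 1/12; Usha 1/4; Vikram 1/8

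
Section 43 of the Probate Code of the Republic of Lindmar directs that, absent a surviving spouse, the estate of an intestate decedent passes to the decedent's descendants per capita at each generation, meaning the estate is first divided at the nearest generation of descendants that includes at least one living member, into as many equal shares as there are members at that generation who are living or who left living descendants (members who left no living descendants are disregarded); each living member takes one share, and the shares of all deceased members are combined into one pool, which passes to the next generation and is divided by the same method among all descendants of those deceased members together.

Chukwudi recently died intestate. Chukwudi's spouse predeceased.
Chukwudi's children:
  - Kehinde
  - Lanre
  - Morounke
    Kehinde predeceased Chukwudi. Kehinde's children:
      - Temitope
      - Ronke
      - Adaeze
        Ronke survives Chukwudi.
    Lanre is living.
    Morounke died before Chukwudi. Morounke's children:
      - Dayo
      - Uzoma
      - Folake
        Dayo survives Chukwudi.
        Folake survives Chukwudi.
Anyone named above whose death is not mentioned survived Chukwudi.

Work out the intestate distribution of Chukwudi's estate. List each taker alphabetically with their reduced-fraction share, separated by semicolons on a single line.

Adaeze 1/9; Dayo 1/9; Folake 1/9; Lanre 1/3; Ronke 1/9; Temitope 1/9; Uzoma 1/9

There is no surviving spouse, so the entire estate passes to Chukwudi's descendants per capita at each generation.
At generation 1 (Kehinde, Lanre, Morounke) there are 3 shares of (1)/3 = 1/3 each.
Living: Lanre — each takes 1/3.
Deceased: Kehinde and Morounke. Their combined 2/3 is pooled and carried to generation 2.
At generation 2 (Temitope, Ronke, Adaeze, Dayo, Uzoma, Folake) there are 6 shares of (2/3)/6 = 1/9 each.
Living: Temitope, Ronke, Adaeze, Dayo, Uzoma, and Folake — each takes 1/9.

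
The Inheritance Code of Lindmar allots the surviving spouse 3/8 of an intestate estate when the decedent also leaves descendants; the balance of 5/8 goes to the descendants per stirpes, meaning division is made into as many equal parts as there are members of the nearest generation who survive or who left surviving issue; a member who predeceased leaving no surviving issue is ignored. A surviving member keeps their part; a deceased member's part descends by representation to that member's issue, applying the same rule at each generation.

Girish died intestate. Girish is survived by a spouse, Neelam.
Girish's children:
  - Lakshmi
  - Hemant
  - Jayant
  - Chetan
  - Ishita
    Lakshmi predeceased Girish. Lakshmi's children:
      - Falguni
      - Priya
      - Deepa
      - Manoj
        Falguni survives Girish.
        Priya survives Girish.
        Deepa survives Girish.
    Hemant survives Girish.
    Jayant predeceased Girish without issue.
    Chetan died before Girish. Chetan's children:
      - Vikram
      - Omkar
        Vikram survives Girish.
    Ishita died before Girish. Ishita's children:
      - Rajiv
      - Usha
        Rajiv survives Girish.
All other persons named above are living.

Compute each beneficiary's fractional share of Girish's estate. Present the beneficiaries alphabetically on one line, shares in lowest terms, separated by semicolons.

Deepa 5/128; Falguni 5/128; Hemant 5/32; Manoj 5/128; Neelam 3/8; Omkar 5/64; Priya 5/128; Rajiv 5/64; Usha 5/64; Vikram 5/64

Neelam, as surviving spouse, takes 3/8.
The remaining 5/8 passes to Girish's descendants per stirpes.
Jayant left no surviving issue, so that branch lapses and is disregarded.
The 5/8 is divided into 4 equal shares of 5/32 among Lakshmi, Hemant, Chetan, Ishita.
Lakshmi predeceased; the 5/32 allotted to Lakshmi's branch passes to Lakshmi's issue by representation.
The 5/32 is divided into 4 equal shares of 5/128 among Falguni, Priya, Deepa, Manoj.
Falguni is living and takes 5/128.
Priya is living and takes 5/128.
Deepa is living and takes 5/128.
Manoj is living and takes 5/128.
Hemant is living and takes 5/32.
Chetan predeceased; the 5/32 allotted to Chetan's branch passes to Chetan's issue by representation.
The 5/32 is divided into 2 equal shares of 5/64 among Vikram, Omkar.
Vikram is living and takes 5/64.
Omkar is living and takes 5/64.
Ishita predeceased; the 5/32 allotted to Ishita's branch passes to Ishita's issue by representation.
The 5/32 is divided into 2 equal shares of 5/64 among Rajiv, Usha.
Rajiv is living and takes 5/64.
Usha is living and takes 5/64.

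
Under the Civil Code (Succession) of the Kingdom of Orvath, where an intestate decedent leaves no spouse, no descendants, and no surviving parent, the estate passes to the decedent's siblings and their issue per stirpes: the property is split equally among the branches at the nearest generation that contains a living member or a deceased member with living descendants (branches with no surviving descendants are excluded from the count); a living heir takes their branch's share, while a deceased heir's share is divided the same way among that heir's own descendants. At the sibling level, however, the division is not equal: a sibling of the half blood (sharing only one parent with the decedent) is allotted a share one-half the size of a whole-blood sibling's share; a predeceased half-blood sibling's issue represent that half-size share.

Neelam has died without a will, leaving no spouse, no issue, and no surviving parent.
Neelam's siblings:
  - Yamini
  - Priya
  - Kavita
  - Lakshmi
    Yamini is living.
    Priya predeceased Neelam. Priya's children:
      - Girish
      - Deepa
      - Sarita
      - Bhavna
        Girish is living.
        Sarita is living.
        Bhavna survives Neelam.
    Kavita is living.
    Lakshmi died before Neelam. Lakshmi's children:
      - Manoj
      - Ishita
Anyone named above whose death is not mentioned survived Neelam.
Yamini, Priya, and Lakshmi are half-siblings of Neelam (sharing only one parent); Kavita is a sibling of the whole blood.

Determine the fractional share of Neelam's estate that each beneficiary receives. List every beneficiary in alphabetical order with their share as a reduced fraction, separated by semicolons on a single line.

Bhavna 1/20; Deepa 1/20; Girish 1/20; Ishita 1/10; Kavita 2/5; Manoj 1/10; Sarita 1/20; Yamini 1/5

No spouse, descendants, or parent survives, so the estate passes to Neelam's siblings per stirpes.
Half-blood siblings count for one-half the weight of whole-blood siblings at the initial division.
Dividing 1 in proportion to weights (total weight 5/2): Yamini (weight 1/2) → 1/5; Priya (weight 1/2) → 1/5; Kavita (weight 1) → 2/5; Lakshmi (weight 1/2) → 1/5.
Yamini is living and takes 1/5.
Priya predeceased; the 1/5 allotted to Priya's branch passes to Priya's issue by representation.
The 1/5 is divided into 4 equal shares of 1/20 among Girish, Deepa, Sarita, Bhavna.
Girish is living and takes 1/20.
Deepa is living and takes 1/20.
Sarita is living and takes 1/20.
Bhavna is living and takes 1/20.
Kavita is living and takes 2/5.
Lakshmi predeceased; the 1/5 allotted to Lakshmi's branch passes to Lakshmi's issue by representation.
The 1/5 is divided into 2 equal shares of 1/10 among Manoj, Ishita.
Manoj is living and takes 1/10.
Ishita is living and takes 1/10.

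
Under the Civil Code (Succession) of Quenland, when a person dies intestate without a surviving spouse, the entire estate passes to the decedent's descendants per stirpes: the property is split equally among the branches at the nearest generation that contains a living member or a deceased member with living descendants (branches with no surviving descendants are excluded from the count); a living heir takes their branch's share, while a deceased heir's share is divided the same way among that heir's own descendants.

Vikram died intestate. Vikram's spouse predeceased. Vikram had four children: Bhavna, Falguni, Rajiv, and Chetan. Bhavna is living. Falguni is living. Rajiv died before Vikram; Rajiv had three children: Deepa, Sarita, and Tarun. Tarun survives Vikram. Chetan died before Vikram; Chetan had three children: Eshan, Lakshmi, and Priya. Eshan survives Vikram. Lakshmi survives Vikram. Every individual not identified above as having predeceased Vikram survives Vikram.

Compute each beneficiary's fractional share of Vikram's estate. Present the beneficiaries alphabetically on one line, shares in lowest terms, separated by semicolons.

Bhavna 1/4; Deepa 1/12; Eshan 1/12; Falguni 1/4; Lakshmi 1/12; Priya 1/12; Sarita 1/12; Tarun 1/12

There is no surviving spouse, so the entire estate passes to Vikram's descendants per stirpes.
The estate is divided into 4 equal shares of 1/4 among Bhavna, Falguni, Rajiv, Chetan.
Bhavna is living and takes 1/4.
Falguni is living and takes 1/4.
Rajiv predeceased; the 1/4 allotted to Rajiv's branch passes to Rajiv's issue by representation.
The 1/4 is divided into 3 equal shares of 1/12 among Deepa, Sarita, Tarun.
Deepa is living and takes 1/12.
Sarita is living and takes 1/12.
Tarun is living and takes 1/12.
Chetan predeceased; the 1/4 allotted to Chetan's branch passes to Chetan's issue by representation.
The 1/4 is divided into 3 equal shares of 1/12 among Eshan, Lakshmi, Priya.
Eshan is living and takes 1/12.
Lakshmi is living and takes 1/12.
Priya is living and takes 1/12.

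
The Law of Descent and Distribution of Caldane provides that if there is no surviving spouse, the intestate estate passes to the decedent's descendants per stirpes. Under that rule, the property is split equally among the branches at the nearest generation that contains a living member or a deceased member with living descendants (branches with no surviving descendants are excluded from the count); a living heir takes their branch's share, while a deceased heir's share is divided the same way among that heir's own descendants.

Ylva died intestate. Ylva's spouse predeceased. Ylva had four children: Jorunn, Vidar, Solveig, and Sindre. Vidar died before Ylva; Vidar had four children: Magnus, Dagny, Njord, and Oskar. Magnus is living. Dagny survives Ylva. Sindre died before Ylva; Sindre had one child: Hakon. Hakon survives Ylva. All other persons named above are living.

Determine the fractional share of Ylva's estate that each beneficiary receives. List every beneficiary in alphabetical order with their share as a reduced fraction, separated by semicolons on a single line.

Dagny 1/16; Hakon 1/4; Jorunn 1/4; Magnus 1/16; Njord 1/16; Oskar 1/16; Solveig 1/4

There is no surviving spouse, so the entire estate passes to Ylva's descendants per stirpes.
The estate is divided into 4 equal shares of 1/4 among Jorunn, Vidar, Solveig, Sindre.
Jorunn is living and takes 1/4.
Vidar predeceased; the 1/4 allotted to Vidar's branch passes to Vidar's issue by representation.
The 1/4 is divided into 4 equal shares of 1/16 among Magnus, Dagny, Njord, Oskar.
Magnus is living and takes 1/16.
Dagny is living and takes 1/16.
Njord is living and takes 1/16.
Oskar is living and takes 1/16.
Solveig is living and takes 1/4.
Sindre predeceased; the 1/4 allotted to Sindre's branch passes to Sindre's issue by representation.
Hakon is the sole taker at this level and receives the full 1/4.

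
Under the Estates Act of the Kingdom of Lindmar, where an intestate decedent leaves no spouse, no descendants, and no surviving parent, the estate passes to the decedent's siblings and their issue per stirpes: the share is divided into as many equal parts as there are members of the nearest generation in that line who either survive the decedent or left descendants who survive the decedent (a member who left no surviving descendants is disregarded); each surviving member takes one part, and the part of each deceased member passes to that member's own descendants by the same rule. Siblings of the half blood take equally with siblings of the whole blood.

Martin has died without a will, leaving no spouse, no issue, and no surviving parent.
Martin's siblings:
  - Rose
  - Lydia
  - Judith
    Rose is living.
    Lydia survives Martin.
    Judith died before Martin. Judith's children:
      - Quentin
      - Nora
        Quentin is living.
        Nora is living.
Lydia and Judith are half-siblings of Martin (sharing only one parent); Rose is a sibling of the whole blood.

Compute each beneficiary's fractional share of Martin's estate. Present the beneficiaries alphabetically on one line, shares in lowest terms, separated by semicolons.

Lydia 1/3; Nora 1/6; Quentin 1/6; Rose 1/3

No spouse, descendants, or parent survives, so the estate passes to Martin's siblings per stirpes.
Half-blood and whole-blood siblings take equally under the stated rule.
The estate is divided into 3 equal shares of 1/3 among Rose, Lydia, Judith.
Rose is living and takes 1/3.
Lydia is living and takes 1/3.
Judith predeceased; the 1/3 allotted to Judith's branch passes to Judith's issue by representation.
The 1/3 is divided into 2 equal shares of 1/6 among Quentin, Nora.
Quentin is living and takes 1/6.
Nora is living and takes 1/6.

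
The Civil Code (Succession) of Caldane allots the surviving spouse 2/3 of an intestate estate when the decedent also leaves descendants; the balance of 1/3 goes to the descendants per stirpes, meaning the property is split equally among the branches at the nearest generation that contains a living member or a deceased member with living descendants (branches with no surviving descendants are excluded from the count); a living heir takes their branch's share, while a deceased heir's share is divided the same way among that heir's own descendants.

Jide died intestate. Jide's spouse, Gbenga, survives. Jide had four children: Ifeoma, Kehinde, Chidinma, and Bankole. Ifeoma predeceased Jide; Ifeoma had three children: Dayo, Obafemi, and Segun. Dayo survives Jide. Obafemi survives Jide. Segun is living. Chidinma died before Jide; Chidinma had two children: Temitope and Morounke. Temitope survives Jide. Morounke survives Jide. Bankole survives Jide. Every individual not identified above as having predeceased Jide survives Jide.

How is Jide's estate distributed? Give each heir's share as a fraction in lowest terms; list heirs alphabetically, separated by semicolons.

Bankole 1/12; Dayo 1/36; Gbenga 2/3; Kehinde 1/12; Morounke 1/24; Obafemi 1/36; Segun 1/36; Temitope 1/24

Gbenga, as surviving spouse, takes 2/3.
The remaining 1/3 passes to Jide's descendants per stirpes.
The 1/3 is divided into 4 equal shares of 1/12 among Ifeoma, Kehinde, Chidinma, Bankole.
Ifeoma predeceased; the 1/12 allotted to Ifeoma's branch passes to Ifeoma's issue by representation.
The 1/12 is divided into 3 equal shares of 1/36 among Dayo, Obafemi, Segun.
Dayo is living and takes 1/36.
Obafemi is living and takes 1/36.
Segun is living and takes 1/36.
Kehinde is living and takes 1/12.
Chidinma predeceased; the 1/12 allotted to Chidinma's branch passes to Chidinma's issue by representation.
The 1/12 is divided into 2 equal shares of 1/24 among Temitope, Morounke.
Temitope is living and takes 1/24.
Morounke is living and takes 1/24.
Bankole is living and takes 1/12.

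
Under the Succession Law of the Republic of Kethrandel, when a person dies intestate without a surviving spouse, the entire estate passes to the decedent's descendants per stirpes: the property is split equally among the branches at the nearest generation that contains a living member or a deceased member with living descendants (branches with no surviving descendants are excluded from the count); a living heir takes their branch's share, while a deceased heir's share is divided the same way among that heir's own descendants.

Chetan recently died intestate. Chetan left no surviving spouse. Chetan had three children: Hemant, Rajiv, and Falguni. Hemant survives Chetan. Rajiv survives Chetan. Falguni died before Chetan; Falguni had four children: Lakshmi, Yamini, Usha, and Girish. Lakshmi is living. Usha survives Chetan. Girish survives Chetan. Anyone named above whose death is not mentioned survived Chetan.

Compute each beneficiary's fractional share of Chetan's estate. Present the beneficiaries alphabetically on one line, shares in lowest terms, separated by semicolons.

Girish 1/12; Hemant 1/3; Lakshmi 1/12; Rajiv 1/3; Usha 1/12; Yamini 1/12

There is no surviving spouse, so the entire estate passes to Chetan's descendants per stirpes.
The estate is divided into 3 equal shares of 1/3 among Hemant, Rajiv, Falguni.
Hemant is living and takes 1/3.
Rajiv is living and takes 1/3.
Falguni predeceased; the 1/3 allotted to Falguni's branch passes to Falguni's issue by representation.
The 1/3 is divided into 4 equal shares of 1/12 among Lakshmi, Yamini, Usha, Girish.
Lakshmi is living and takes 1/12.
Yamini is living and takes 1/12.
Usha is living and takes 1/12.
Girish is living and takes 1/12.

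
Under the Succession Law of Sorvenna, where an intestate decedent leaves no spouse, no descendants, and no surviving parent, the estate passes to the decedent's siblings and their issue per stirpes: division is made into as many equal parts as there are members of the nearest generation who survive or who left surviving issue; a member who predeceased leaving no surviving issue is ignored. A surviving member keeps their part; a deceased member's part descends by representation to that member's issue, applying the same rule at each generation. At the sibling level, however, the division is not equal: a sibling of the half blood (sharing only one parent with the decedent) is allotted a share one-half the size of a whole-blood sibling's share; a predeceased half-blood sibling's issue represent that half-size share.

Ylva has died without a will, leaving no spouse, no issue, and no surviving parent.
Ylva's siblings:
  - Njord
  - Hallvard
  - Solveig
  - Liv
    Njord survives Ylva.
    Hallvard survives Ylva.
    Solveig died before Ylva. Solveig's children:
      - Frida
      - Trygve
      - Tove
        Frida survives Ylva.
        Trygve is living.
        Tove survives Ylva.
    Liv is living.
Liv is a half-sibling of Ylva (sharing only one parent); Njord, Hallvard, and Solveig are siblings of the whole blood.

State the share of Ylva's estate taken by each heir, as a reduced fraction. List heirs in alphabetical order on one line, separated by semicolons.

Frida 2/21; Hallvard 2/7; Liv 1/7; Njord 2/7; Tove 2/21; Trygve 2/21

No spouse, descendants, or parent survives, so the estate passes to Ylva's siblings per stirpes.
Half-blood siblings count for one-half the weight of whole-blood siblings at the initial division.
Dividing 1 in proportion to weights (total weight 7/2): Njord (weight 1) → 2/7; Hallvard (weight 1) → 2/7; Solveig (weight 1) → 2/7; Liv (weight 1/2) → 1/7.
Njord is living and takes 2/7.
Hallvard is living and takes 2/7.
Solveig predeceased; the 2/7 allotted to Solveig's branch passes to Solveig's issue by representation.
The 2/7 is divided into 3 equal shares of 2/21 among Frida, Trygve, Tove.
Frida is living and takes 2/21.
Trygve is living and takes 2/21.
Tove is living and takes 2/21.
Liv is living and takes 1/7.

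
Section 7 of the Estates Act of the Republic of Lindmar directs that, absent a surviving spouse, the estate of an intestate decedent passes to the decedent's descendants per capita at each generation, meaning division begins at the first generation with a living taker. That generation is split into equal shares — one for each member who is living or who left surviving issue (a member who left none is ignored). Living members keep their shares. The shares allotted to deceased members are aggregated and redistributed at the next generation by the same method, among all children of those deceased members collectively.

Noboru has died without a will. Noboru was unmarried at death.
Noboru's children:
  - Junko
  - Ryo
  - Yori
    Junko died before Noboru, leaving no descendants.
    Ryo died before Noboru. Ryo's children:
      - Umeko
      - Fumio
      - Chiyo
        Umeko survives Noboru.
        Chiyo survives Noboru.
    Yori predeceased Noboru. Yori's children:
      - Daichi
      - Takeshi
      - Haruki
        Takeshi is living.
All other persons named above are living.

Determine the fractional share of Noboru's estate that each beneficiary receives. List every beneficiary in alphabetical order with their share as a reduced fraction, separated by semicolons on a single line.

There is no surviving spouse, so the entire estate passes to Noboru's descendants per capita at each generation.
No one at generation 1 (Ryo, Yori) is living; moving to the next generation.
At generation 2 (Umeko, Fumio, Chiyo, Daichi, Takeshi, Haruki) there are 6 shares of (1)/6 = 1/6 each.
Living: Umeko, Fumio, Chiyo, Daichi, Takeshi, and Haruki — each takes 1/6.

Chiyo 1/6; Daichi 1/6; Fumio 1/6; Haruki 1/6; Takeshi 1/6; Umeko 1/6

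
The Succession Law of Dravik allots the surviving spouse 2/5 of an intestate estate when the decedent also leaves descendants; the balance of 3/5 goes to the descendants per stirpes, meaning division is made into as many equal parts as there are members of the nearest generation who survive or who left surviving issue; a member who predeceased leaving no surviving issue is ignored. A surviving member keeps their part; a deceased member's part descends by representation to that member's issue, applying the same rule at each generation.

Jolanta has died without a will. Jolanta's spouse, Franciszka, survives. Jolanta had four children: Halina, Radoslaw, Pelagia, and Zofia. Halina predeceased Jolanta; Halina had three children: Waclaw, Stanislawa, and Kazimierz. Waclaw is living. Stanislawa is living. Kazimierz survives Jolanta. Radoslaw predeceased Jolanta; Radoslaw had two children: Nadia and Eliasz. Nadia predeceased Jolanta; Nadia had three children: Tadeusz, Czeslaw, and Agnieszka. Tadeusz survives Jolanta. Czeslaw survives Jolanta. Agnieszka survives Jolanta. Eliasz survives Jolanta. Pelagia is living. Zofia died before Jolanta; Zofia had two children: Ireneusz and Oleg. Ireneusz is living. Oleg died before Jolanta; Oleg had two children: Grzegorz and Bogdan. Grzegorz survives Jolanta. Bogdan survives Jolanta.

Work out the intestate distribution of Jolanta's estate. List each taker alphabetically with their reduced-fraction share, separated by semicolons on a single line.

Agnieszka 1/40; Bogdan 3/80; Czeslaw 1/40; Eliasz 3/40; Franciszka 2/5; Grzegorz 3/80; Ireneusz 3/40; Kazimierz 1/20; Pelagia 3/20; Stanislawa 1/20; Tadeusz 1/40; Waclaw 1/20

Franciszka, as surviving spouse, takes 2/5.
The remaining 3/5 passes to Jolanta's descendants per stirpes.
The 3/5 is divided into 4 equal shares of 3/20 among Halina, Radoslaw, Pelagia, Zofia.
Halina predeceased; the 3/20 allotted to Halina's branch passes to Halina's issue by representation.
The 3/20 is divided into 3 equal shares of 1/20 among Waclaw, Stanislawa, Kazimierz.
Waclaw is living and takes 1/20.
Stanislawa is living and takes 1/20.
Kazimierz is living and takes 1/20.
Radoslaw predeceased; the 3/20 allotted to Radoslaw's branch passes to Radoslaw's issue by representation.
The 3/20 is divided into 2 equal shares of 3/40 among Nadia, Eliasz.
Nadia predeceased; the 3/40 allotted to Nadia's branch passes to Nadia's issue by representation.
The 3/40 is divided into 3 equal shares of 1/40 among Tadeusz, Czeslaw, Agnieszka.
Tadeusz is living and takes 1/40.
Czeslaw is living and takes 1/40.
Agnieszka is living and takes 1/40.
Eliasz is living and takes 3/40.
Pelagia is living and takes 3/20.
Zofia predeceased; the 3/20 allotted to Zofia's branch passes to Zofia's issue by representation.
The 3/20 is divided into 2 equal shares of 3/40 among Ireneusz, Oleg.
Ireneusz is living and takes 3/40.
Oleg predeceased; the 3/40 allotted to Oleg's branch passes to Oleg's issue by representation.
The 3/40 is divided into 2 equal shares of 3/80 among Grzegorz, Bogdan.
Grzegorz is living and takes 3/80.
Bogdan is living and takes 3/80.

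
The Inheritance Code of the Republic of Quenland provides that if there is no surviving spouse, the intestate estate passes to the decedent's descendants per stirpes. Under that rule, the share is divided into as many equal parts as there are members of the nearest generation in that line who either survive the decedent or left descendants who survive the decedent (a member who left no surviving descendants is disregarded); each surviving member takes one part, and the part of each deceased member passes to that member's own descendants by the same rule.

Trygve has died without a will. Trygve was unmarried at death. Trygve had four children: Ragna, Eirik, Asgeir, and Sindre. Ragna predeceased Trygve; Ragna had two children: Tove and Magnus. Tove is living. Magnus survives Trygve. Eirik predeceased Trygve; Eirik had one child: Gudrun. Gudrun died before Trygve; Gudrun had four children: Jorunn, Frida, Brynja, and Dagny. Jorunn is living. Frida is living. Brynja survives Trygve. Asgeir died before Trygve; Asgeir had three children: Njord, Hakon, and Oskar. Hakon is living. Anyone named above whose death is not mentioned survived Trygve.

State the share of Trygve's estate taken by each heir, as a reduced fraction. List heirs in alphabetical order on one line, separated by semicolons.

Brynja 1/16; Dagny 1/16; Frida 1/16; Hakon 1/12; Jorunn 1/16; Magnus 1/8; Njord 1/12; Oskar 1/12; Sindre 1/4; Tove 1/8

There is no surviving spouse, so the entire estate passes to Trygve's descendants per stirpes.
The estate is divided into 4 equal shares of 1/4 among Ragna, Eirik, Asgeir, Sindre.
Ragna predeceased; the 1/4 allotted to Ragna's branch passes to Ragna's issue by representation.
The 1/4 is divided into 2 equal shares of 1/8 among Tove, Magnus.
Tove is living and takes 1/8.
Magnus is living and takes 1/8.
Eirik predeceased; the 1/4 allotted to Eirik's branch passes to Eirik's issue by representation.
Gudrun's line is the sole branch at this level, so the full 1/4 passes to Gudrun's issue by representation.
The 1/4 is divided into 4 equal shares of 1/16 among Jorunn, Frida, Brynja, Dagny.
Jorunn is living and takes 1/16.
Frida is living and takes 1/16.
Brynja is living and takes 1/16.
Dagny is living and takes 1/16.
Asgeir predeceased; the 1/4 allotted to Asgeir's branch passes to Asgeir's issue by representation.
The 1/4 is divided into 3 equal shares of 1/12 among Njord, Hakon, Oskar.
Njord is living and takes 1/12.
Hakon is living and takes 1/12.
Oskar is living and takes 1/12.
Sindre is living and takes 1/4.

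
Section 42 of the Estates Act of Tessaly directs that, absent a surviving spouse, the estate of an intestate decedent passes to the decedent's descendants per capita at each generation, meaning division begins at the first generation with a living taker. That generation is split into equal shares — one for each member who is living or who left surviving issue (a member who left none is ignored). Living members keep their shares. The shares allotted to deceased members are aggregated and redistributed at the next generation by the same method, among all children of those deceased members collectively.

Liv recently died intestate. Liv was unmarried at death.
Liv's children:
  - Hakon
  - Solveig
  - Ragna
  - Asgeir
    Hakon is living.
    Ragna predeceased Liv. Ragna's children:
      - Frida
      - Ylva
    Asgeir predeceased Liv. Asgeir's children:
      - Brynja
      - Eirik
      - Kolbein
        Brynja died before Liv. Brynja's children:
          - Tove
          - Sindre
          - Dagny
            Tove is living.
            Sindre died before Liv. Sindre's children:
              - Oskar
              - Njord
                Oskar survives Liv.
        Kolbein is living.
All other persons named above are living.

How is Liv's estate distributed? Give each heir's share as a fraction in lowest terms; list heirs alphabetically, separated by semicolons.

Dagny 1/30; Eirik 1/10; Frida 1/10; Hakon 1/4; Kolbein 1/10; Njord 1/60; Oskar 1/60; Solveig 1/4; Tove 1/30; Ylva 1/10

There is no surviving spouse, so the entire estate passes to Liv's descendants per capita at each generation.
At generation 1 (Hakon, Solveig, Ragna, Asgeir) there are 4 shares of (1)/4 = 1/4 each.
Living: Hakon and Solveig — each takes 1/4.
Deceased: Ragna and Asgeir. Their combined 1/2 is pooled and carried to generation 2.
At generation 2 (Frida, Ylva, Brynja, Eirik, Kolbein) there are 5 shares of (1/2)/5 = 1/10 each.
Living: Frida, Ylva, Eirik, and Kolbein — each takes 1/10.
Deceased: Brynja. That 1/10 share is carried to generation 3.
At generation 3 (Tove, Sindre, Dagny) there are 3 shares of (1/10)/3 = 1/30 each.
Living: Tove and Dagny — each takes 1/30.
Deceased: Sindre. That 1/30 share is carried to generation 4.
At generation 4 (Oskar, Njord) there are 2 shares of (1/30)/2 = 1/60 each.
Living: Oskar and Njord — each takes 1/60.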